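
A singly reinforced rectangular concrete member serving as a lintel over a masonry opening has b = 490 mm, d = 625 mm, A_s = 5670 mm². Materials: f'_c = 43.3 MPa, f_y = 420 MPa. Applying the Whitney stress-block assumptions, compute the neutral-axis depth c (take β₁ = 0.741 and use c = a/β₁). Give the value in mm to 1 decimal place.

c ≈ 178.2 mm

T = A_s f_y = 5670 × 420 = 2381400 N = 2381.4 kN.
Setting C = 0.85 f'_c a b equal to T: a = 2381400/(0.85 × 43.3 × 490) = 132.047 mm.
With β₁ = 0.741, c = a/β₁ = 132.047/0.741 = 178.2 mm.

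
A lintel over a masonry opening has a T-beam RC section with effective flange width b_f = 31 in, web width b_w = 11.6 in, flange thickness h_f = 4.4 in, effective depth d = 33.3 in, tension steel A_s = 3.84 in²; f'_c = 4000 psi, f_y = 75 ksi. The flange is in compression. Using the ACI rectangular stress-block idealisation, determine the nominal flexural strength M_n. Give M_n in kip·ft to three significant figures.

Tension: T = A_s f_y = 3.84 × 75 = 288 kips.
Try a within the flange: a = T/(0.85 f'_c b_f) = 288/(0.85 × 4 × 31) = 2.732 in.
Since a = 2.732 ≤ h_f = 4.4 in, the stress block lies entirely in the flange; analyse as a rectangular beam of width b_f.
M_n = T(d − a/2) = 288 × (33.3 − 1.366) = 9197.0 kip·in.
M_n = 9197.0/12 = 766.42 kip·ft.

M_n ≈ 766 kip·ft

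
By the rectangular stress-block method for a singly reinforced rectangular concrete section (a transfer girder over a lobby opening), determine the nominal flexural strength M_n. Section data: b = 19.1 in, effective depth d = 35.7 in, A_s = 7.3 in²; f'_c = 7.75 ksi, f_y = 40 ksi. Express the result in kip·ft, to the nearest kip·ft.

M_n ≈ 840 kip·ft

T = A_s f_y = 7.3 × 40 = 292 kips.
a = T/(0.85 f'_c b) = 292/(0.85 × 7.75 × 19.1) = 2.321 in.
M_n = T(d − a/2) = 292 × (35.7 − 1.1605) = 10085.5 kip·in = 10085.5/12 = 840.46 kip·ft.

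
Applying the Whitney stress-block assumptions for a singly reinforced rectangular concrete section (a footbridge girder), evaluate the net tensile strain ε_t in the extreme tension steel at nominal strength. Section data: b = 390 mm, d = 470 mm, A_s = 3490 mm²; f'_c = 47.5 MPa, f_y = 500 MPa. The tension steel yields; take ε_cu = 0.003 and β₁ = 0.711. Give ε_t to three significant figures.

ε_t ≈ 0.00605

a = A_s f_y/(0.85 f'_c b) = 110.82 mm.
β₁ = 0.711, so c = a/β₁ = 110.82/0.711 = 155.86 mm.
From the linear strain diagram with ε_cu = 0.003: ε_t = 0.003 (d − c)/c = 0.003 × (470 − 155.86)/155.86 = 0.00605.
Since ε_t ≥ 0.005, the section is tension-controlled.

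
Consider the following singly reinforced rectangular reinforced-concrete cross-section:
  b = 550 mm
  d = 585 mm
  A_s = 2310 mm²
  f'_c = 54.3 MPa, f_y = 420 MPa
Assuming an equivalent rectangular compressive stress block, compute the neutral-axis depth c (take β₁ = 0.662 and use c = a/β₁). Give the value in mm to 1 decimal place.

T = A_s f_y = 2310 × 420 = 970200 N = 970.2 kN.
Setting C = 0.85 f'_c a b equal to T: a = 970200/(0.85 × 54.3 × 550) = 38.219 mm.
With β₁ = 0.662, c = a/β₁ = 38.219/0.662 = 57.7 mm.

c ≈ 57.7 mm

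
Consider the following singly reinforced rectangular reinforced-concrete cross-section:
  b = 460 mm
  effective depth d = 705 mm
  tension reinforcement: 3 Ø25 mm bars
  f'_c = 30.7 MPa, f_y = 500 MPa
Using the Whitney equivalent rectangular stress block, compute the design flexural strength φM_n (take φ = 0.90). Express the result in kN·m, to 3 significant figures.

φM_n ≈ 447 kN·m

A_s = 3 × 491 = 1473 mm².
T = A_s f_y = 1473 × 500 = 736500 N = 736.5 kN.
From C = T: a = T/(0.85 f'_c b) = 736500/(0.85 × 30.7 × 460) = 61.36 mm.
M_n = T(d − a/2) = 736.5 kN × (705 − 30.68) mm = 496.64 kN·m.
φM_n = 0.90 × 496.64 = 446.98 kN·m.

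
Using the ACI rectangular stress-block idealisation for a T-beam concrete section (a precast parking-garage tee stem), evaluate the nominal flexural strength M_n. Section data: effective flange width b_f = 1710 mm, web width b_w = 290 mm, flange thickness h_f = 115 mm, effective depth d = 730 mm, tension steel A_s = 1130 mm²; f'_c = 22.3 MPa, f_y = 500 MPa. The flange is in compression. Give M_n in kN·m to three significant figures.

Tension: T = A_s f_y = 1130 × 500 = 565000 N.
Try a within the flange: a = T/(0.85 f'_c b_f) = 565000/(0.85 × 22.3 × 1710) = 17.43 mm.
Since a = 17.43 ≤ h_f = 115 mm, the stress block lies entirely in the flange; analyse as a rectangular beam of width b_f.
M_n = T(d − a/2) = 565000 × (730 − 8.715) = 407.53 × 10⁶ N·mm.
M_n = 407.53 kN·m.

M_n ≈ 408 kN·m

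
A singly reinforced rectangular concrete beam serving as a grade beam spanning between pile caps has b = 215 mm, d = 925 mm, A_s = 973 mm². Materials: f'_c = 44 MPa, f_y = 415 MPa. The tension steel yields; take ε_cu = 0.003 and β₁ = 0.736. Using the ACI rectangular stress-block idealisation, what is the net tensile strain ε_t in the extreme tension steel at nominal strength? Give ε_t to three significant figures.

a = A_s f_y/(0.85 f'_c b) = 50.22 mm.
β₁ = 0.736, so c = a/β₁ = 50.22/0.736 = 68.23 mm.
From the linear strain diagram with ε_cu = 0.003: ε_t = 0.003 (d − c)/c = 0.003 × (925 − 68.23)/68.23 = 0.0377.
Since ε_t ≥ 0.005, the section is tension-controlled.

ε_t ≈ 0.0377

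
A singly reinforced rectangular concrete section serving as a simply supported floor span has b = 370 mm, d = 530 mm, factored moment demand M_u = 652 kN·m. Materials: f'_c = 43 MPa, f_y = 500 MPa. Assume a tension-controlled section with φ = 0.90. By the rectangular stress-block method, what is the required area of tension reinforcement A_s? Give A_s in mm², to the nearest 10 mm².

A_s ≈ 3060 mm²

M_n = M_u/φ = 652/0.90 = 724.444 kN·m.
With M_n = 0.85 f'_c a b (d − a/2), solve the quadratic for a:
a = d − √(d² − 2M_n/(0.85 f'_c b)) = 530 − √(530² − 2 × 724.444×10⁶/(0.85 × 43 × 370)) = 113.15 mm.
A_s = 0.85 f'_c a b / f_y = 0.85 × 43 × 113.15 × 370 / 500 = 3060.4 mm².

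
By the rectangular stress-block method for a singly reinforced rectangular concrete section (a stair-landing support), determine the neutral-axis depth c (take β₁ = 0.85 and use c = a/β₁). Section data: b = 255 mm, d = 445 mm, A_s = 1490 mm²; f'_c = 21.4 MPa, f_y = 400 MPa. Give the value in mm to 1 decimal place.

T = A_s f_y = 1490 × 400 = 596000 N = 596 kN.
Setting C = 0.85 f'_c a b equal to T: a = 596000/(0.85 × 21.4 × 255) = 128.491 mm.
With β₁ = 0.85, c = a/β₁ = 128.491/0.85 = 151.2 mm.

c ≈ 151.2 mm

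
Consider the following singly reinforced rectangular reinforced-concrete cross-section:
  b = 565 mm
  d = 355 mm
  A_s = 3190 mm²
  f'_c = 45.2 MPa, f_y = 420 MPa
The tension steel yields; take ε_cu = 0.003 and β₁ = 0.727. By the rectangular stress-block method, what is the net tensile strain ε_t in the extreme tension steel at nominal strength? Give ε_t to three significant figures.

a = A_s f_y/(0.85 f'_c b) = 61.72 mm.
β₁ = 0.727, so c = a/β₁ = 61.72/0.727 = 84.90 mm.
From the linear strain diagram with ε_cu = 0.003: ε_t = 0.003 (d − c)/c = 0.003 × (355 − 84.90)/84.90 = 0.00954.
Since ε_t ≥ 0.005, the section is tension-controlled.

ε_t ≈ 0.00954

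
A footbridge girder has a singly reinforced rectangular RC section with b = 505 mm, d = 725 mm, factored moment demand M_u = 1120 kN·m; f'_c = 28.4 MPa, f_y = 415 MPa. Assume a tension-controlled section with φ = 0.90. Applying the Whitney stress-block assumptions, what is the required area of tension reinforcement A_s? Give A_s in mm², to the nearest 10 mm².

A_s ≈ 4640 mm²

M_n = M_u/φ = 1120/0.90 = 1244.44 kN·m.
With M_n = 0.85 f'_c a b (d − a/2), solve the quadratic for a:
a = d − √(d² − 2M_n/(0.85 f'_c b)) = 725 − √(725² − 2 × 1244.44×10⁶/(0.85 × 28.4 × 505)) = 158.02 mm.
A_s = 0.85 f'_c a b / f_y = 0.85 × 28.4 × 158.02 × 505 / 415 = 4641.9 mm².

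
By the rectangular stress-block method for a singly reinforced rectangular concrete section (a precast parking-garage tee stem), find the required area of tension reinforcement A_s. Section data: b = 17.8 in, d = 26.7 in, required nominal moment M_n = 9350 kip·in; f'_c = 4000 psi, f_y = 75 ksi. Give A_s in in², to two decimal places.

A_s ≈ 5.33 in²

From M_n = 0.85 f'_c a b (d − a/2):
a = d − √(d² − 2M_n/(0.85 f'_c b)) = 26.7 − √(26.7² − 2 × 9350/(0.85 × 4 × 17.8)) = 6.603 in.
A_s = 0.85 f'_c a b / f_y = 0.85 × 4 × 6.603 × 17.8 / 75 = 5.328 in².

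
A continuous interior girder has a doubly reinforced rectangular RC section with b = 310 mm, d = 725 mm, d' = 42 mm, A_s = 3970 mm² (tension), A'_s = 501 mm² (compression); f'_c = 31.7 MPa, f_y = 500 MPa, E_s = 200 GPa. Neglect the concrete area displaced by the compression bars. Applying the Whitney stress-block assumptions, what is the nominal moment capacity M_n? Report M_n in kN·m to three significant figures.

M_n ≈ 1250 kN·m

Assume both tension and compression steel yield.
Net tension couple steel: A_s − A'_s = 3469 mm².
a = (A_s − A'_s) f_y / (0.85 f'_c b) = 1734500/(0.85 × 31.7 × 310) = 207.65 mm.
c = a/β₁ = 207.65/0.824 = 252.00 mm; ε'_s = 0.003(c − d')/c = 0.0025 ≥ f_y/E_s = 0.0025, so compression steel does yield.
M_n = (A_s − A'_s) f_y (d − a/2) + A'_s f_y (d − d') = [1734500 × (725 − 103.825) + 250500 × (725 − 42)] × 10⁻⁶ = 1077.43 + 171.09 = 1248.52 kN·m.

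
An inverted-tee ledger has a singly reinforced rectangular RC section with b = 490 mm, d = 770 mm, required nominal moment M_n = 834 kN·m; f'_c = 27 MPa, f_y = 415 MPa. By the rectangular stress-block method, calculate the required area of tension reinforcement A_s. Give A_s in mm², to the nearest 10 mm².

A_s ≈ 2800 mm²

With M_n = 0.85 f'_c a b (d − a/2), solve the quadratic for a:
a = d − √(d² − 2M_n/(0.85 f'_c b)) = 770 − √(770² − 2 × 834×10⁶/(0.85 × 27 × 490)) = 103.24 mm.
A_s = 0.85 f'_c a b / f_y = 0.85 × 27 × 103.24 × 490 / 415 = 2797.6 mm².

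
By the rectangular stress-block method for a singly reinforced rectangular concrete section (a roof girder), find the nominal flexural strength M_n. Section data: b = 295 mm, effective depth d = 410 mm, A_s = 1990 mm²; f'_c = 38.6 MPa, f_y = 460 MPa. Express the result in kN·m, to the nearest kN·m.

M_n ≈ 332 kN·m

T = A_s f_y = 1990 × 460 = 915400 N = 915.4 kN.
From C = T: a = T/(0.85 f'_c b) = 915400/(0.85 × 38.6 × 295) = 94.58 mm.
M_n = T(d − a/2) = 915.4 kN × (410 − 47.29) mm = 332.02 kN·m.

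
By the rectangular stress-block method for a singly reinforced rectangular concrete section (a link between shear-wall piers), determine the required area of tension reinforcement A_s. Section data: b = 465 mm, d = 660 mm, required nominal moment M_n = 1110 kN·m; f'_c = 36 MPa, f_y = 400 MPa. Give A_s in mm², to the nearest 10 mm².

A_s ≈ 4670 mm²

With M_n = 0.85 f'_c a b (d − a/2), solve the quadratic for a:
a = d − √(d² − 2M_n/(0.85 f'_c b)) = 660 − √(660² − 2 × 1110×10⁶/(0.85 × 36 × 465)) = 131.25 mm.
A_s = 0.85 f'_c a b / f_y = 0.85 × 36 × 131.25 × 465 / 400 = 4668.9 mm².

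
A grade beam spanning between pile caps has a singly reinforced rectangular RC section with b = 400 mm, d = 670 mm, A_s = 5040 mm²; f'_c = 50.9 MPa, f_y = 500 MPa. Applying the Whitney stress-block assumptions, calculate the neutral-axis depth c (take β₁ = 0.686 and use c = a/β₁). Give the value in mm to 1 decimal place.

c ≈ 212.3 mm

T = A_s f_y = 5040 × 500 = 2520000 N = 2520 kN.
Setting C = 0.85 f'_c a b equal to T: a = 2520000/(0.85 × 50.9 × 400) = 145.614 mm.
With β₁ = 0.686, c = a/β₁ = 145.614/0.686 = 212.3 mm.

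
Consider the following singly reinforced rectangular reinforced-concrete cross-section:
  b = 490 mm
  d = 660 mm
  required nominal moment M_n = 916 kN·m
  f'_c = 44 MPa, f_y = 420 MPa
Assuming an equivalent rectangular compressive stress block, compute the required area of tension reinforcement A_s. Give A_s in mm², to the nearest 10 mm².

A_s ≈ 3520 mm²

With M_n = 0.85 f'_c a b (d − a/2), solve the quadratic for a:
a = d − √(d² − 2M_n/(0.85 f'_c b)) = 660 − √(660² − 2 × 916×10⁶/(0.85 × 44 × 490)) = 80.66 mm.
A_s = 0.85 f'_c a b / f_y = 0.85 × 44 × 80.66 × 490 / 420 = 3519.5 mm².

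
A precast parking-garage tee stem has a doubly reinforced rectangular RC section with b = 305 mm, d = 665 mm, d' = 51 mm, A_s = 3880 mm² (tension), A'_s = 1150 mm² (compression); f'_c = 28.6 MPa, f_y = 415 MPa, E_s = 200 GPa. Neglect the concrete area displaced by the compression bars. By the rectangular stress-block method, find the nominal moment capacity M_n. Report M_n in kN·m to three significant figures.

M_n ≈ 960 kN·m

Assume both tension and compression steel yield.
Net tension couple steel: A_s − A'_s = 2730 mm².
a = (A_s − A'_s) f_y / (0.85 f'_c b) = 1132950/(0.85 × 28.6 × 305) = 152.80 mm.
c = a/β₁ = 152.80/0.846 = 180.61 mm; ε'_s = 0.003(c − d')/c = 0.0022 ≥ f_y/E_s = 0.0021, so compression steel does yield.
M_n = (A_s − A'_s) f_y (d − a/2) + A'_s f_y (d − d') = [1132950 × (665 − 76.4) + 477250 × (665 − 51)] × 10⁻⁶ = 666.85 + 293.03 = 959.88 kN·m.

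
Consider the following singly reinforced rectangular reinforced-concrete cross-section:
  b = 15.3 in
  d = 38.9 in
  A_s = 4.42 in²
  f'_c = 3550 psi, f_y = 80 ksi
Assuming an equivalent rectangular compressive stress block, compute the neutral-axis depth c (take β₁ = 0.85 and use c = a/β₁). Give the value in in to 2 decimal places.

c ≈ 9.01 in

T = A_s f_y = 4.42 × 80 = 353.6 kips.
a = T/(0.85 f'_c b) = 353.6/(0.85 × 3.55 × 15.3) = 7.6590 in.
With β₁ = 0.85, c = a/β₁ = 7.6590/0.85 = 9.01 in.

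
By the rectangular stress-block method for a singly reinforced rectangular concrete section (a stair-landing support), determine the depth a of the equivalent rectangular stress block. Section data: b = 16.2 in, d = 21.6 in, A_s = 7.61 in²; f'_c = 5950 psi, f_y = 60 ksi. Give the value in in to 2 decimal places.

T = A_s f_y = 7.61 × 60 = 456.6 kips.
a = T/(0.85 f'_c b) = 456.6/(0.85 × 5.95 × 16.2) = 5.57 in.

a ≈ 5.57 in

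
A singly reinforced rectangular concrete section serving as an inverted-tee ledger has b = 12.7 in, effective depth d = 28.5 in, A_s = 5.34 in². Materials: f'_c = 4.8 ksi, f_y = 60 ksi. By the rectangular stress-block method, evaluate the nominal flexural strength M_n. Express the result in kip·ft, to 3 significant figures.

T = A_s f_y = 5.34 × 60 = 320.4 kips.
a = T/(0.85 f'_c b) = 320.4/(0.85 × 4.8 × 12.7) = 6.183 in.
M_n = T(d − a/2) = 320.4 × (28.5 − 3.0915) = 8140.9 kip·in = 8140.9/12 = 678.41 kip·ft.

M_n ≈ 678 kip·ft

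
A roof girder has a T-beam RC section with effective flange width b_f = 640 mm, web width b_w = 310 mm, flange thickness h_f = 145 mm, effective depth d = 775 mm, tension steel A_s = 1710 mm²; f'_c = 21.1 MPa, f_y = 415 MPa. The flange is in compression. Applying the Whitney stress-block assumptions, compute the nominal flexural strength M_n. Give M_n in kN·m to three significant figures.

Tension: T = A_s f_y = 1710 × 415 = 709650 N.
Try a within the flange: a = T/(0.85 f'_c b_f) = 709650/(0.85 × 21.1 × 640) = 61.82 mm.
Since a = 61.82 ≤ h_f = 145 mm, the stress block lies entirely in the flange; analyse as a rectangular beam of width b_f.
M_n = T(d − a/2) = 709650 × (775 − 30.91) = 528.04 × 10⁶ N·mm.
M_n = 528.04 kN·m.

M_n ≈ 528 kN·m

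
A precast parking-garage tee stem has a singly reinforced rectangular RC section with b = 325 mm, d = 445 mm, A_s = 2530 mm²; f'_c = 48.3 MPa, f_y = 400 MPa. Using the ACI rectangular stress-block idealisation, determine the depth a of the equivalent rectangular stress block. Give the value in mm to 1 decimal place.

a ≈ 75.8 mm

T = A_s f_y = 2530 × 400 = 1012000 N = 1012 kN.
Setting C = 0.85 f'_c a b equal to T: a = 1012000/(0.85 × 48.3 × 325) = 75.8 mm.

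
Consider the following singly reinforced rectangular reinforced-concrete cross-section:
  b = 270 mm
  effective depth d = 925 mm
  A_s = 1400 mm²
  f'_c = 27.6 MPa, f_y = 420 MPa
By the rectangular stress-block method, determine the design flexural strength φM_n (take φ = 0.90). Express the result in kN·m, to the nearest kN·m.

φM_n ≈ 465 kN·m

T = A_s f_y = 1400 × 420 = 588000 N = 588 kN.
From C = T: a = T/(0.85 f'_c b) = 588000/(0.85 × 27.6 × 270) = 92.83 mm.
M_n = T(d − a/2) = 588 kN × (925 − 46.415) mm = 516.61 kN·m.
φM_n = 0.90 × 516.61 = 464.95 kN·m.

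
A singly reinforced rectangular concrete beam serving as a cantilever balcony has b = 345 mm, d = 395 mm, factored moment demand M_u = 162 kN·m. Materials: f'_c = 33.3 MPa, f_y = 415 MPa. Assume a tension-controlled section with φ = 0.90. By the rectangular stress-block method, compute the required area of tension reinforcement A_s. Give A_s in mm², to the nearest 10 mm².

A_s ≈ 1170 mm²

M_n = M_u/φ = 162/0.90 = 180 kN·m.
With M_n = 0.85 f'_c a b (d − a/2), solve the quadratic for a:
a = d − √(d² − 2M_n/(0.85 f'_c b)) = 395 − √(395² − 2 × 180×10⁶/(0.85 × 33.3 × 345)) = 49.81 mm.
A_s = 0.85 f'_c a b / f_y = 0.85 × 33.3 × 49.81 × 345 / 415 = 1172.1 mm².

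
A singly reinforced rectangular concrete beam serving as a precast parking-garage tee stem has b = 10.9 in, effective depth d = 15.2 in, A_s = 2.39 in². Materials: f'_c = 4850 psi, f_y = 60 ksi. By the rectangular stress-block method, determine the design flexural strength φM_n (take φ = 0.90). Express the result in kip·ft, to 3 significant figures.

φM_n ≈ 146 kip·ft

T = A_s f_y = 2.39 × 60 = 143.4 kips.
a = T/(0.85 f'_c b) = 143.4/(0.85 × 4.85 × 10.9) = 3.191 in.
M_n = T(d − a/2) = 143.4 × (15.2 − 1.5955) = 1950.9 kip·in = 1950.9/12 = 162.58 kip·ft.
φM_n = 0.90 × 162.58 = 146.32 kip·ft.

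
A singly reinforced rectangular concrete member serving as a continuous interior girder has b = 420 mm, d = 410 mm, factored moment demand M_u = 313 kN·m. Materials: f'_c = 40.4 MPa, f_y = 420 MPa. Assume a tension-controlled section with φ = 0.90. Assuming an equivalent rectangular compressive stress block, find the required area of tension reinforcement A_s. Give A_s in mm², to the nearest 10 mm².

A_s ≈ 2190 mm²

M_n = M_u/φ = 313/0.90 = 347.778 kN·m.
With M_n = 0.85 f'_c a b (d − a/2), solve the quadratic for a:
a = d − √(d² − 2M_n/(0.85 f'_c b)) = 410 − √(410² − 2 × 347.778×10⁶/(0.85 × 40.4 × 420)) = 63.77 mm.
A_s = 0.85 f'_c a b / f_y = 0.85 × 40.4 × 63.77 × 420 / 420 = 2189.9 mm².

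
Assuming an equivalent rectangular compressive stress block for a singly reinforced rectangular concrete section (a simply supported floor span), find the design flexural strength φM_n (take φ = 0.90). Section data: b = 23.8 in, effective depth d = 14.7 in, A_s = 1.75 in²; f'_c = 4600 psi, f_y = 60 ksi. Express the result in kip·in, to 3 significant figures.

φM_n ≈ 1340 kip·in

T = A_s f_y = 1.75 × 60 = 105 kips.
a = T/(0.85 f'_c b) = 105/(0.85 × 4.6 × 23.8) = 1.128 in.
M_n = T(d − a/2) = 105 × (14.7 − 0.564) = 1484.3 kip·in.
φM_n = 0.90 × 1484.3 = 1335.9 kip·in.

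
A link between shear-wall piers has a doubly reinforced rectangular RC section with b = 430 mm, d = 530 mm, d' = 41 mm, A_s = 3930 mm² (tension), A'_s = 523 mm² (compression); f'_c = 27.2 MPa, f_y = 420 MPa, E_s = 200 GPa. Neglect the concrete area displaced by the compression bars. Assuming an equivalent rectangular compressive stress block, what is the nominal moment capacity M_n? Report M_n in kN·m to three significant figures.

Assume both tension and compression steel yield.
Net tension couple steel: A_s − A'_s = 3407 mm².
a = (A_s − A'_s) f_y / (0.85 f'_c b) = 1430940/(0.85 × 27.2 × 430) = 143.93 mm.
c = a/β₁ = 143.93/0.85 = 169.33 mm; ε'_s = 0.003(c − d')/c = 0.0023 ≥ f_y/E_s = 0.0021, so compression steel does yield.
M_n = (A_s − A'_s) f_y (d − a/2) + A'_s f_y (d − d') = [1430940 × (530 − 71.965) + 219660 × (530 − 41)] × 10⁻⁶ = 655.42 + 107.41 = 762.83 kN·m.

M_n ≈ 763 kN·m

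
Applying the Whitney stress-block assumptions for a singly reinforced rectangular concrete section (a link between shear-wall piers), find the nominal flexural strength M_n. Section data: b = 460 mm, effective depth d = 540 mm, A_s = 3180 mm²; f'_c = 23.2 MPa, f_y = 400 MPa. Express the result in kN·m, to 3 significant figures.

T = A_s f_y = 3180 × 400 = 1272000 N = 1272 kN.
From C = T: a = T/(0.85 f'_c b) = 1272000/(0.85 × 23.2 × 460) = 140.22 mm.
M_n = T(d − a/2) = 1272 kN × (540 − 70.11) mm = 597.70 kN·m.

M_n ≈ 598 kN·m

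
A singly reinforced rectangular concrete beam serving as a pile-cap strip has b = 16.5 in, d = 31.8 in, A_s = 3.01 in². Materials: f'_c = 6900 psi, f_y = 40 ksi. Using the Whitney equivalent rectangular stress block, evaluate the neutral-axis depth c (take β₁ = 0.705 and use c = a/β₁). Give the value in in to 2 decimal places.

T = A_s f_y = 3.01 × 40 = 120.4 kips.
a = T/(0.85 f'_c b) = 120.4/(0.85 × 6.9 × 16.5) = 1.2442 in.
With β₁ = 0.705, c = a/β₁ = 1.2442/0.705 = 1.76 in.

c ≈ 1.76 in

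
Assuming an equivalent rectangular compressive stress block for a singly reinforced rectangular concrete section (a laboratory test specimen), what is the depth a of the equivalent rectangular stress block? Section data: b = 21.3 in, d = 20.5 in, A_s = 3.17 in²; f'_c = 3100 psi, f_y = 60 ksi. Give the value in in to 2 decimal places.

T = A_s f_y = 3.17 × 60 = 190.2 kips.
a = T/(0.85 f'_c b) = 190.2/(0.85 × 3.1 × 21.3) = 3.39 in.

a ≈ 3.39 in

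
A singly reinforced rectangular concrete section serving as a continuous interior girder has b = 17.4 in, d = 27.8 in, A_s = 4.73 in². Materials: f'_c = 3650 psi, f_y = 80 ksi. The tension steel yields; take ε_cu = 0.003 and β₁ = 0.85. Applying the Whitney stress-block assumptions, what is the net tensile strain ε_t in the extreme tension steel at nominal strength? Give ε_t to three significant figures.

ε_t ≈ 0.00711

a = A_s f_y/(0.85 f'_c b) = 7.010 in.
β₁ = 0.85, so c = a/β₁ = 7.010/0.85 = 8.247 in.
From the linear strain diagram with ε_cu = 0.003: ε_t = 0.003 (d − c)/c = 0.003 × (27.8 − 8.247)/8.247 = 0.00711.
Since ε_t ≥ 0.005, the section is tension-controlled.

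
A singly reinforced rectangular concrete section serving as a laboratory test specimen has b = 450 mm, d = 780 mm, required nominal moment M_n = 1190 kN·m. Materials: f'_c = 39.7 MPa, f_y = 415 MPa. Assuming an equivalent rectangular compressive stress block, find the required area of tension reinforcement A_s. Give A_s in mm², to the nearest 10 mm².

A_s ≈ 3950 mm²

With M_n = 0.85 f'_c a b (d − a/2), solve the quadratic for a:
a = d − √(d² − 2M_n/(0.85 f'_c b)) = 780 − √(780² − 2 × 1190×10⁶/(0.85 × 39.7 × 450)) = 107.94 mm.
A_s = 0.85 f'_c a b / f_y = 0.85 × 39.7 × 107.94 × 450 / 415 = 3949.6 mm².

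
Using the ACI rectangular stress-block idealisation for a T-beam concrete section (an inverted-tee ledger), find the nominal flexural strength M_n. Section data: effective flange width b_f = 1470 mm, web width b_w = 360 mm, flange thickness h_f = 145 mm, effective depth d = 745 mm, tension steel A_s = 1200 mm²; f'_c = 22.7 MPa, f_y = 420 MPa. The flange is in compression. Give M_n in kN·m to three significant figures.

M_n ≈ 371 kN·m

Tension: T = A_s f_y = 1200 × 420 = 504000 N.
Try a within the flange: a = T/(0.85 f'_c b_f) = 504000/(0.85 × 22.7 × 1470) = 17.77 mm.
Since a = 17.77 ≤ h_f = 145 mm, the stress block lies entirely in the flange; analyse as a rectangular beam of width b_f.
M_n = T(d − a/2) = 504000 × (745 − 8.885) = 371.00 × 10⁶ N·mm.
M_n = 371.00 kN·m.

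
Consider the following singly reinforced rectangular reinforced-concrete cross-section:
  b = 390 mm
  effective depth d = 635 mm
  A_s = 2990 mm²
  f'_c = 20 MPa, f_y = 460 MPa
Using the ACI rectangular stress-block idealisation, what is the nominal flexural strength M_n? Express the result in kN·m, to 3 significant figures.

T = A_s f_y = 2990 × 460 = 1375400 N = 1375.4 kN.
From C = T: a = T/(0.85 f'_c b) = 1375400/(0.85 × 20 × 390) = 207.45 mm.
M_n = T(d − a/2) = 1375.4 kN × (635 − 103.725) mm = 730.72 kN·m.

M_n ≈ 731 kN·m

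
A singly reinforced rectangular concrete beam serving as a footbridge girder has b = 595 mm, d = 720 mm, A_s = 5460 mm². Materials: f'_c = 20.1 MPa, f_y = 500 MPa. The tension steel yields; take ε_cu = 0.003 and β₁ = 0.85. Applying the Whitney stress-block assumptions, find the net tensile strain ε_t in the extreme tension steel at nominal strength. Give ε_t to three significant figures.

a = A_s f_y/(0.85 f'_c b) = 268.55 mm.
β₁ = 0.85, so c = a/β₁ = 268.55/0.85 = 315.94 mm.
From the linear strain diagram with ε_cu = 0.003: ε_t = 0.003 (d − c)/c = 0.003 × (720 − 315.94)/315.94 = 0.00384.
ε_t < 0.004 — the section is over-reinforced for flexure under ACI limits.

ε_t ≈ 0.00384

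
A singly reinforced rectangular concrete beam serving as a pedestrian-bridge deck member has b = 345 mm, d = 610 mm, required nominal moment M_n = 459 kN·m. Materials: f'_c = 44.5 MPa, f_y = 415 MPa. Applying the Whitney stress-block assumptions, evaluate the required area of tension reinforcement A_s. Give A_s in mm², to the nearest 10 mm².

A_s ≈ 1910 mm²

With M_n = 0.85 f'_c a b (d − a/2), solve the quadratic for a:
a = d − √(d² − 2M_n/(0.85 f'_c b)) = 610 − √(610² − 2 × 459×10⁶/(0.85 × 44.5 × 345)) = 60.68 mm.
A_s = 0.85 f'_c a b / f_y = 0.85 × 44.5 × 60.68 × 345 / 415 = 1908.1 mm².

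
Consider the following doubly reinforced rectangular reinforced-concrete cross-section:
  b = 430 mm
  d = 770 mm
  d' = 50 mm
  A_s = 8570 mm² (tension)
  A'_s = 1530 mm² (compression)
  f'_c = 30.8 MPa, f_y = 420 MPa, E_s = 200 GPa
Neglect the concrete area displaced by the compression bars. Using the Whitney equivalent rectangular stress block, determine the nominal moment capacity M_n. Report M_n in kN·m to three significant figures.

Assume both tension and compression steel yield.
Net tension couple steel: A_s − A'_s = 7040 mm².
a = (A_s − A'_s) f_y / (0.85 f'_c b) = 2956800/(0.85 × 30.8 × 430) = 262.65 mm.
c = a/β₁ = 262.65/0.83 = 316.45 mm; ε'_s = 0.003(c − d')/c = 0.0025 ≥ f_y/E_s = 0.0021, so compression steel does yield.
M_n = (A_s − A'_s) f_y (d − a/2) + A'_s f_y (d − d') = [2956800 × (770 − 131.325) + 642600 × (770 − 50)] × 10⁻⁶ = 1888.43 + 462.67 = 2351.10 kN·m.

M_n ≈ 2350 kN·m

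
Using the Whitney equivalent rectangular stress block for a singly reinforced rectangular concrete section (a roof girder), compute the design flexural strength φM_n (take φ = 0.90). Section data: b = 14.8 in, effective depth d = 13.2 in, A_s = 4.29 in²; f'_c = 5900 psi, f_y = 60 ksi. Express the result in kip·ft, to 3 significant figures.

φM_n ≈ 221 kip·ft

T = A_s f_y = 4.29 × 60 = 257.4 kips.
a = T/(0.85 f'_c b) = 257.4/(0.85 × 5.9 × 14.8) = 3.468 in.
M_n = T(d − a/2) = 257.4 × (13.2 − 1.734) = 2951.3 kip·in = 2951.3/12 = 245.94 kip·ft.
φM_n = 0.90 × 245.94 = 221.35 kip·ft.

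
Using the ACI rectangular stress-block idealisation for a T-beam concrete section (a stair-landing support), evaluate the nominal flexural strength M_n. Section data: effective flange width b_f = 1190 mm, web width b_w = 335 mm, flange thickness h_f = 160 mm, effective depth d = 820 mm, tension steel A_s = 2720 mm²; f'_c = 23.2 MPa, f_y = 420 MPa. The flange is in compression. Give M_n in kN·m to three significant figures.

Tension: T = A_s f_y = 2720 × 420 = 1142400 N.
Try a within the flange: a = T/(0.85 f'_c b_f) = 1142400/(0.85 × 23.2 × 1190) = 48.68 mm.
Since a = 48.68 ≤ h_f = 160 mm, the stress block lies entirely in the flange; analyse as a rectangular beam of width b_f.
M_n = T(d − a/2) = 1142400 × (820 − 24.34) = 908.96 × 10⁶ N·mm.
M_n = 908.96 kN·m.

M_n ≈ 909 kN·m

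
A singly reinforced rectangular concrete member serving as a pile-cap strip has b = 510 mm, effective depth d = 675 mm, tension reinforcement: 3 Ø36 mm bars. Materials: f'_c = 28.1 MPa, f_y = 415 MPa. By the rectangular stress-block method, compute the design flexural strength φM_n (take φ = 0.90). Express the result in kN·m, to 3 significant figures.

A_s = 3 × 1018 = 3054 mm².
T = A_s f_y = 3054 × 415 = 1267410 N = 1267.41 kN.
From C = T: a = T/(0.85 f'_c b) = 1267410/(0.85 × 28.1 × 510) = 104.05 mm.
M_n = T(d − a/2) = 1267.41 kN × (675 − 52.025) mm = 789.56 kN·m.
φM_n = 0.90 × 789.56 = 710.60 kN·m.

φM_n ≈ 711 kN·m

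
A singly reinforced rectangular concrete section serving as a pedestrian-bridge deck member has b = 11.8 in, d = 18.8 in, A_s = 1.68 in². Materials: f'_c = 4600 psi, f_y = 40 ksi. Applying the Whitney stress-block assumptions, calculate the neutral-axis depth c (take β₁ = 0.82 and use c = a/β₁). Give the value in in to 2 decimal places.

T = A_s f_y = 1.68 × 40 = 67.2 kips.
a = T/(0.85 f'_c b) = 67.2/(0.85 × 4.6 × 11.8) = 1.4565 in.
With β₁ = 0.82, c = a/β₁ = 1.4565/0.82 = 1.78 in.

c ≈ 1.78 in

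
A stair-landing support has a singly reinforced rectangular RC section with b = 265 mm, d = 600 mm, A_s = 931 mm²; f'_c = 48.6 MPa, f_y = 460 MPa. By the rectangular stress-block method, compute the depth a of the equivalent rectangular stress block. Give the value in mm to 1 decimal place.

T = A_s f_y = 931 × 460 = 428260 N = 428.26 kN.
Setting C = 0.85 f'_c a b equal to T: a = 428260/(0.85 × 48.6 × 265) = 39.1 mm.

a ≈ 39.1 mm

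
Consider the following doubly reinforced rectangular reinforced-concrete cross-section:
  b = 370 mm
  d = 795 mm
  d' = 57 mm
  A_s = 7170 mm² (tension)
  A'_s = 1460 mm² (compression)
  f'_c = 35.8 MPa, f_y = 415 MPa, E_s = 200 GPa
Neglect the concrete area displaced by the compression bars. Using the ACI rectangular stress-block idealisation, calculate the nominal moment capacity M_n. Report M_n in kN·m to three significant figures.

Assume both tension and compression steel yield.
Net tension couple steel: A_s − A'_s = 5710 mm².
a = (A_s − A'_s) f_y / (0.85 f'_c b) = 2369650/(0.85 × 35.8 × 370) = 210.47 mm.
c = a/β₁ = 210.47/0.794 = 265.08 mm; ε'_s = 0.003(c − d')/c = 0.0024 ≥ f_y/E_s = 0.0021, so compression steel does yield.
M_n = (A_s − A'_s) f_y (d − a/2) + A'_s f_y (d − d') = [2369650 × (795 − 105.235) + 605900 × (795 − 57)] × 10⁻⁶ = 1634.50 + 447.15 = 2081.65 kN·m.

M_n ≈ 2080 kN·m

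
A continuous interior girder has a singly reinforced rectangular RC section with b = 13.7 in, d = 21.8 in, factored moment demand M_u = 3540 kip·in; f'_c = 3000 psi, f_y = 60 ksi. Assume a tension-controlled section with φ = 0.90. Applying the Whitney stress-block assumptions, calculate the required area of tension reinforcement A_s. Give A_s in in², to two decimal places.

M_n = M_u/φ = 3540/0.90 = 3933.33 kip·in.
From M_n = 0.85 f'_c a b (d − a/2):
a = d − √(d² − 2M_n/(0.85 f'_c b)) = 21.8 − √(21.8² − 2 × 3933.33/(0.85 × 3 × 13.7)) = 5.987 in.
A_s = 0.85 f'_c a b / f_y = 0.85 × 3 × 5.987 × 13.7 / 60 = 3.486 in².

A_s ≈ 3.49 in²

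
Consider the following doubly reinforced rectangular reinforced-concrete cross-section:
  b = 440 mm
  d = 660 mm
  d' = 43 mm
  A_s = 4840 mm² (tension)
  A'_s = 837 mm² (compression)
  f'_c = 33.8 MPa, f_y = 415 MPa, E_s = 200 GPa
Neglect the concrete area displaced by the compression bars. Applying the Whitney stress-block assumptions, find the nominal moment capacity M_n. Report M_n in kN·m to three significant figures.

Assume both tension and compression steel yield.
Net tension couple steel: A_s − A'_s = 4003 mm².
a = (A_s − A'_s) f_y / (0.85 f'_c b) = 1661245/(0.85 × 33.8 × 440) = 131.42 mm.
c = a/β₁ = 131.42/0.809 = 162.45 mm; ε'_s = 0.003(c − d')/c = 0.0022 ≥ f_y/E_s = 0.0021, so compression steel does yield.
M_n = (A_s − A'_s) f_y (d − a/2) + A'_s f_y (d − d') = [1661245 × (660 − 65.71) + 347355 × (660 − 43)] × 10⁻⁶ = 987.26 + 214.32 = 1201.58 kN·m.

M_n ≈ 1200 kN·m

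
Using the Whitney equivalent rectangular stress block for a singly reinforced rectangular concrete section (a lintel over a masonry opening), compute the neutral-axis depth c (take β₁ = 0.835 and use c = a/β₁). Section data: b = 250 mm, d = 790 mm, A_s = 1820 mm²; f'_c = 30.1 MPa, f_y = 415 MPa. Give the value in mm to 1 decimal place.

c ≈ 141.4 mm

T = A_s f_y = 1820 × 415 = 755300 N = 755.3 kN.
Setting C = 0.85 f'_c a b equal to T: a = 755300/(0.85 × 30.1 × 250) = 118.085 mm.
With β₁ = 0.835, c = a/β₁ = 118.085/0.835 = 141.4 mm.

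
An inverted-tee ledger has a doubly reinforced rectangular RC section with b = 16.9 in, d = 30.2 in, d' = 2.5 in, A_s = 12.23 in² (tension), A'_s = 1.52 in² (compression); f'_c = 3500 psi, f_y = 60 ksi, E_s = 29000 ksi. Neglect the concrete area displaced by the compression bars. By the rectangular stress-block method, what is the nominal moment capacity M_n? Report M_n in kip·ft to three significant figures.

M_n ≈ 1490 kip·ft

Assume both steels yield.
a = (A_s − A'_s) f_y/(0.85 f'_c b) = (12.23 − 1.52) × 60/(0.85 × 3.5 × 16.9) = 12.781 in.
c = a/β₁ = 12.781/0.85 = 15.036 in; ε'_s = 0.003(c − d')/c = 0.0025 ≥ ε_y = 0.0021, so the compression steel yields.
M_n = (A_s − A'_s) f_y (d − a/2) + A'_s f_y (d − d') = 642.6 × (30.2 − 6.3905) + 91.2 × (30.2 − 2.5) = 15300.0 + 2526.2 = 17826.2 kip·in = 17826.2/12 = 1485.52 kip·ft.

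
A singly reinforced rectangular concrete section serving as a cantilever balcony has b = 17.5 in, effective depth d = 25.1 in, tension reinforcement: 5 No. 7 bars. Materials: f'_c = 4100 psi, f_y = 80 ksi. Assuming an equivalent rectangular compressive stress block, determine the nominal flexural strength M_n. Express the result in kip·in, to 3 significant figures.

A_s = 5 × 0.6 = 3 in².
T = A_s f_y = 3 × 80 = 240 kips.
a = T/(0.85 f'_c b) = 240/(0.85 × 4.1 × 17.5) = 3.935 in.
M_n = T(d − a/2) = 240 × (25.1 − 1.9675) = 5551.8 kip·in.

M_n ≈ 5550 kip·in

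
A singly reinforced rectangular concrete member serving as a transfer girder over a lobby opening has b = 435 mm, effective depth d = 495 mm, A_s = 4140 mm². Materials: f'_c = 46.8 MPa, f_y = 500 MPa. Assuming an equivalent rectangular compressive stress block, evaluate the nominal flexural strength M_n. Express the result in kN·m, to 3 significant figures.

M_n ≈ 901 kN·m

T = A_s f_y = 4140 × 500 = 2070000 N = 2070 kN.
From C = T: a = T/(0.85 f'_c b) = 2070000/(0.85 × 46.8 × 435) = 119.62 mm.
M_n = T(d − a/2) = 2070 kN × (495 − 59.81) mm = 900.84 kN·m.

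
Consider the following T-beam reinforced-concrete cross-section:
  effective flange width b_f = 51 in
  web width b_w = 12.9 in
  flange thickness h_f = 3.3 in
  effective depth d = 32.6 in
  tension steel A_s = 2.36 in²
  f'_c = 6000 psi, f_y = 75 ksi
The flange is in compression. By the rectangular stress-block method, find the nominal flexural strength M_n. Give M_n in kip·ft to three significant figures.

M_n ≈ 476 kip·ft

Tension: T = A_s f_y = 2.36 × 75 = 177 kips.
Try a within the flange: a = T/(0.85 f'_c b_f) = 177/(0.85 × 6 × 51) = 0.681 in.
Since a = 0.681 ≤ h_f = 3.3 in, the stress block lies entirely in the flange; analyse as a rectangular beam of width b_f.
M_n = T(d − a/2) = 177 × (32.6 − 0.3405) = 5709.9 kip·in.
M_n = 5709.9/12 = 475.83 kip·ft.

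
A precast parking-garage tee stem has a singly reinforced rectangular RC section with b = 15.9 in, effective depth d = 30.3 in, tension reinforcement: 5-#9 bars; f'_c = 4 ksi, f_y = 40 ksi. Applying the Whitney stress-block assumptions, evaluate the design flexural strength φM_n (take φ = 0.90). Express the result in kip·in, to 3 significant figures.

φM_n ≈ 5120 kip·in

A_s = 5 × 1 = 5 in².
T = A_s f_y = 5 × 40 = 200 kips.
a = T/(0.85 f'_c b) = 200/(0.85 × 4 × 15.9) = 3.700 in.
M_n = T(d − a/2) = 200 × (30.3 − 1.85) = 5690.0 kip·in.
φM_n = 0.90 × 5690.0 = 5121.0 kip·in.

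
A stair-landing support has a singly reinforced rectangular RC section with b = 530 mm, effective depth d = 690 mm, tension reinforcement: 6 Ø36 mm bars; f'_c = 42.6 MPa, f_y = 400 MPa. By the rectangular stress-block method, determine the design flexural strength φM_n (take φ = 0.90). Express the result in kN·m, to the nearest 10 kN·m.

φM_n ≈ 1380 kN·m

A_s = 6 × 1018 = 6108 mm².
T = A_s f_y = 6108 × 400 = 2443200 N = 2443.2 kN.
From C = T: a = T/(0.85 f'_c b) = 2443200/(0.85 × 42.6 × 530) = 127.31 mm.
M_n = T(d − a/2) = 2443.2 kN × (690 − 63.655) mm = 1530.29 kN·m.
φM_n = 0.90 × 1530.29 = 1377.26 kN·m.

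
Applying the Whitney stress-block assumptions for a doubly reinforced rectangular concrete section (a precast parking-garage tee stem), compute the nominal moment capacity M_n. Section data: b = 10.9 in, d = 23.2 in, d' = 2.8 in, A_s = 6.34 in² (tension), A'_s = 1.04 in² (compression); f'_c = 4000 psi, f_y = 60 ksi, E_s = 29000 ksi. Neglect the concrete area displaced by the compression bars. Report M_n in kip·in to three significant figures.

Assume both steels yield.
a = (A_s − A'_s) f_y/(0.85 f'_c b) = (6.34 − 1.04) × 60/(0.85 × 4 × 10.9) = 8.581 in.
c = a/β₁ = 8.581/0.85 = 10.095 in; ε'_s = 0.003(c − d')/c = 0.0022 ≥ ε_y = 0.0021, so the compression steel yields.
M_n = (A_s − A'_s) f_y (d − a/2) + A'_s f_y (d − d') = 318 × (23.2 − 4.2905) + 62.4 × (23.2 − 2.8) = 6013.2 + 1273.0 = 7286.2 kip·in.

M_n ≈ 7290 kip·in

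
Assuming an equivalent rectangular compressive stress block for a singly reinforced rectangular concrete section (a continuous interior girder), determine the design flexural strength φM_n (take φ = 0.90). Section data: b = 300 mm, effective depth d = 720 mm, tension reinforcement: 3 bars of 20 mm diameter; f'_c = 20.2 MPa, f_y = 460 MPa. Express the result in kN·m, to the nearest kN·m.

φM_n ≈ 264 kN·m

A_s = 3 × 314 = 942 mm².
T = A_s f_y = 942 × 460 = 433320 N = 433.32 kN.
From C = T: a = T/(0.85 f'_c b) = 433320/(0.85 × 20.2 × 300) = 84.12 mm.
M_n = T(d − a/2) = 433.32 kN × (720 − 42.06) mm = 293.76 kN·m.
φM_n = 0.90 × 293.76 = 264.38 kN·m.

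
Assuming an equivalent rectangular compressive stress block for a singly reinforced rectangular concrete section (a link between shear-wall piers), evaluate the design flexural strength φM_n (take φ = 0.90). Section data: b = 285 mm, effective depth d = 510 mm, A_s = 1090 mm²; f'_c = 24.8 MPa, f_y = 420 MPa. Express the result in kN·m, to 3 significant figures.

φM_n ≈ 194 kN·m

T = A_s f_y = 1090 × 420 = 457800 N = 457.8 kN.
From C = T: a = T/(0.85 f'_c b) = 457800/(0.85 × 24.8 × 285) = 76.20 mm.
M_n = T(d − a/2) = 457.8 kN × (510 − 38.1) mm = 216.04 kN·m.
φM_n = 0.90 × 216.04 = 194.44 kN·m.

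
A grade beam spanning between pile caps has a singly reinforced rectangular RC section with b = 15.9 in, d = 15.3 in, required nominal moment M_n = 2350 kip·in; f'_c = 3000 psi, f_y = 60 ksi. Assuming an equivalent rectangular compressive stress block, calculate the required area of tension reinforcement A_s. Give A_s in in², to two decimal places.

A_s ≈ 2.99 in²

From M_n = 0.85 f'_c a b (d − a/2):
a = d − √(d² − 2M_n/(0.85 f'_c b)) = 15.3 − √(15.3² − 2 × 2350/(0.85 × 3 × 15.9)) = 4.429 in.
A_s = 0.85 f'_c a b / f_y = 0.85 × 3 × 4.429 × 15.9 / 60 = 2.993 in².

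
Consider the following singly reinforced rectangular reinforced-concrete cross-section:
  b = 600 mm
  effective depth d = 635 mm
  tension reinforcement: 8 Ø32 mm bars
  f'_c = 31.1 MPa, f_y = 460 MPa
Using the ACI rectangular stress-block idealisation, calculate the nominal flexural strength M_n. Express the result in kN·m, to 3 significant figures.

A_s = 8 × 804 = 6432 mm².
T = A_s f_y = 6432 × 460 = 2958720 N = 2958.72 kN.
From C = T: a = T/(0.85 f'_c b) = 2958720/(0.85 × 31.1 × 600) = 186.54 mm.
M_n = T(d − a/2) = 2958.72 kN × (635 − 93.27) mm = 1602.83 kN·m.

M_n ≈ 1600 kN·m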